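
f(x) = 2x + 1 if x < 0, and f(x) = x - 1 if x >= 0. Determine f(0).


-1


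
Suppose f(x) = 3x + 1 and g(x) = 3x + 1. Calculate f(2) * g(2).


f(2) = 7
g(2) = 7
Product = 49

49


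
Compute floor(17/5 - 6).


17/5 = 3.4
3.4 - 6 = -2.6
floor(-2.6) = -3

-3


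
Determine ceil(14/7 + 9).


14/7 = 2
2 + 9 = 11
ceil(11) = 11

11


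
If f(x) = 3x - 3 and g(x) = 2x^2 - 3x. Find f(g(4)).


g(4) = 20
f(20) = 57

57


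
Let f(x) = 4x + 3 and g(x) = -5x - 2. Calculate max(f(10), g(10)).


43


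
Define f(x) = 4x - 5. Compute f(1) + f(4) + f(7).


f(1) = -1
f(4) = 11
f(7) = 23
Sum = 33

33


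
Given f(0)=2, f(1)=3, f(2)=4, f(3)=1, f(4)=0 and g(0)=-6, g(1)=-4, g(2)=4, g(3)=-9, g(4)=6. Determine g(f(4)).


f(4) = 0
g(0) = -6

-6


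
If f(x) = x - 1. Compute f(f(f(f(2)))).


f(2) = 1
f(1) = 0
f(0) = -1
f(-1) = -2

-2


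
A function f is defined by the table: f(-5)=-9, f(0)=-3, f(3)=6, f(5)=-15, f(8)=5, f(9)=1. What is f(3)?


Reading from the table at x = 3

6


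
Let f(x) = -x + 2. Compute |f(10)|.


f(10) = -8
|-8| = 8

8


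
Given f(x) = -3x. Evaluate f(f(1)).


f(1) = -3
f(-3) = 9

9


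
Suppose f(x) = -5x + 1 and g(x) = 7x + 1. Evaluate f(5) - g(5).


f(5) = -24
g(5) = 36
Difference = -60

-60


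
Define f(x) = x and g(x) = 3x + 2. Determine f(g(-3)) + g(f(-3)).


f(g(-3)) = -7
g(f(-3)) = -7
Sum = -14

-14


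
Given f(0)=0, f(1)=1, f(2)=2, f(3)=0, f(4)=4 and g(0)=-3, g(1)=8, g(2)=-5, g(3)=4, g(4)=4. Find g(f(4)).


f(4) = 4
g(4) = 4

4


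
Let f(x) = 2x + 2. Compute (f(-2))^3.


-8


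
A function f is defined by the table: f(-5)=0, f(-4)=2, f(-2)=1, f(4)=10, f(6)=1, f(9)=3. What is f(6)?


1


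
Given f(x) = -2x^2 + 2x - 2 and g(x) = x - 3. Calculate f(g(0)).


g(0) = -3
f(-3) = (-2)*(-3)^2 + 2*(-3) - 2 = -26

-26


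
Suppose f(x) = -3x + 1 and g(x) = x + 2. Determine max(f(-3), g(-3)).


f(-3) = 10
g(-3) = -1
max = 10

10


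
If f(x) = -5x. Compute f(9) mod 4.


3


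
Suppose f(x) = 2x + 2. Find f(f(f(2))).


30


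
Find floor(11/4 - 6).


11/4 = 2.75
2.75 - 6 = -3.25
floor(-3.25) = -4

-4


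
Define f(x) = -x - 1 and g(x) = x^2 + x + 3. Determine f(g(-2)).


g(-2) = 5
f(5) = -6

-6


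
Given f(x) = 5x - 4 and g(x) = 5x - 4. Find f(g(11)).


251


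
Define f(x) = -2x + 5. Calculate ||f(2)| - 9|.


f(2) = 1
|1| = 1
|1 - 9| = 8

8


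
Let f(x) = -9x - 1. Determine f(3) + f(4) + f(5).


f(3) = -28
f(4) = -37
f(5) = -46
Sum = -111

-111


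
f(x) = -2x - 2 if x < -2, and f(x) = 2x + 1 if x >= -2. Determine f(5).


5 satisfies x >= -2
f(5) = 11

11


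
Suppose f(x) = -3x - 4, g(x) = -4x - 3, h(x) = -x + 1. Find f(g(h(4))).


h(4) = -3
g(-3) = 9
f(9) = -31

-31


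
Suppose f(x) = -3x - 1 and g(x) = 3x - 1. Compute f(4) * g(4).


f(4) = -13
g(4) = 11
Product = -143

-143


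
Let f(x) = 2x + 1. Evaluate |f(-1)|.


f(-1) = -1
|-1| = 1

1


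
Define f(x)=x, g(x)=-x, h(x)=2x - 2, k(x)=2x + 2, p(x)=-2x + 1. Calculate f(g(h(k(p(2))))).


10


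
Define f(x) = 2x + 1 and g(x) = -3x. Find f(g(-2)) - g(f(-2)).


f(g(-2)) = 13
g(f(-2)) = 9
Difference = 4

4


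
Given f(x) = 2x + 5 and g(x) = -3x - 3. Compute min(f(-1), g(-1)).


0


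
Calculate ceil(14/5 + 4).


7


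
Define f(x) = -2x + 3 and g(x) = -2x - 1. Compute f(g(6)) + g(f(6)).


46


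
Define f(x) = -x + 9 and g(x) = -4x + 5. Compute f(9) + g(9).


f(9) = 0
g(9) = -31
Sum = -31

-31


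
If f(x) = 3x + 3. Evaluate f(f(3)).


f(3) = 12
f(12) = 39

39


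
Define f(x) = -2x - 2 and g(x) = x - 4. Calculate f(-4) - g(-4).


f(-4) = 6
g(-4) = -8
Difference = 14

14


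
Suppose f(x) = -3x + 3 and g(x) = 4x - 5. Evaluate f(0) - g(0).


8


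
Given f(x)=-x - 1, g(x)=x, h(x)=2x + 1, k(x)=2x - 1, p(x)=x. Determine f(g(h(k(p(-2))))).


p(-2) = -2
k(-2) = -5
h(-5) = -9
g(-9) = -9
f(-9) = 8

8


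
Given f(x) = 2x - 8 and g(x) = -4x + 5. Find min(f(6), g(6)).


-19


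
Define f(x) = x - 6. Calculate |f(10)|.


f(10) = 4
|4| = 4

4


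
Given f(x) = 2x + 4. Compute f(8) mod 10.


f(8) = 20
20 mod 10 = 0

0


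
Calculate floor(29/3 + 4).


29/3 = 9.6667
9.6667 + 4 = 13.6667
floor(13.6667) = 13

13


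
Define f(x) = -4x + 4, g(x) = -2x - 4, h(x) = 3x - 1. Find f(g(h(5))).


132


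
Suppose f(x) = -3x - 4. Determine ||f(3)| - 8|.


f(3) = -13
|-13| = 13
|13 - 8| = 5

5


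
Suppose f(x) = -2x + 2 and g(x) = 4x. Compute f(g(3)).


g(3) = 12
f(12) = -22

-22


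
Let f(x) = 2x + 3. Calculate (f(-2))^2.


f(-2) = -1
(-1)^2 = 1

1


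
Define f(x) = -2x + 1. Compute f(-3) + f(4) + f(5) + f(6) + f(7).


f(-3) = 7
f(4) = -7
f(5) = -9
f(6) = -11
f(7) = -13
Sum = -33

-33


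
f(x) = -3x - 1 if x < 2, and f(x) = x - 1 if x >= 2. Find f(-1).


-1 satisfies x < 2
f(-1) = 2

2


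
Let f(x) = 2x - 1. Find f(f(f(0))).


-7


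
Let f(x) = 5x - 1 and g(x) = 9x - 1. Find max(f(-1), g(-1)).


f(-1) = -6
g(-1) = -10
max = -6

-6


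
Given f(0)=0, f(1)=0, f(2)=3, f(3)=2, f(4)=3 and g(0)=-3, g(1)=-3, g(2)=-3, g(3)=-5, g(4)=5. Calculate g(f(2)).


f(2) = 3
g(3) = -5

-5


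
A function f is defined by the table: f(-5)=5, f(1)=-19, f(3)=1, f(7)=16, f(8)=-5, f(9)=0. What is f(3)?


1


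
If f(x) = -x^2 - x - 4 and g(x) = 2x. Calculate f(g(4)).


g(4) = 8
f(8) = (-1)*(8)^2 - 1*(8) - 4 = -76

-76


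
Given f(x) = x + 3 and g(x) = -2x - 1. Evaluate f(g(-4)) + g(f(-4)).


f(g(-4)) = 10
g(f(-4)) = 1
Sum = 11

11


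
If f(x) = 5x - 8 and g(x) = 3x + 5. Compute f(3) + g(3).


f(3) = 7
g(3) = 14
Sum = 21

21


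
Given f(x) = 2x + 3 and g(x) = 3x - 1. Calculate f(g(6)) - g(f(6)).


f(g(6)) = 37
g(f(6)) = 44
Difference = -7

-7


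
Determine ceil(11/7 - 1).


11/7 = 1.5714
1.5714 - 1 = 0.5714
ceil(0.5714) = 1

1


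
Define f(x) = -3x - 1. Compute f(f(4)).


f(4) = -13
f(-13) = 38

38


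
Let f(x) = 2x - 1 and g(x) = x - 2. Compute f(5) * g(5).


f(5) = 9
g(5) = 3
Product = 27

27


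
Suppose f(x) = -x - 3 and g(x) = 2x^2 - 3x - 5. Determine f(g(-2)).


g(-2) = 9
f(9) = -12

-12


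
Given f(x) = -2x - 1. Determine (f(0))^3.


f(0) = -1
(-1)^3 = -1

-1


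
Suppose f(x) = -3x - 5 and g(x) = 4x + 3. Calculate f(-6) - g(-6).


f(-6) = 13
g(-6) = -21
Difference = 34

34


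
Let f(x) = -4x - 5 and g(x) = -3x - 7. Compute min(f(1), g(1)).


-10


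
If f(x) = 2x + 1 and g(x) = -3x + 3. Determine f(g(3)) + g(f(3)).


f(g(3)) = -11
g(f(3)) = -18
Sum = -29

-29


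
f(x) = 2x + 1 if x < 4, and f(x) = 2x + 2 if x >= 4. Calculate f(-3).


-3 satisfies x < 4
f(-3) = -5

-5


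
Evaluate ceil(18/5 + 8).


18/5 = 3.6
3.6 + 8 = 11.6
ceil(11.6) = 12

12


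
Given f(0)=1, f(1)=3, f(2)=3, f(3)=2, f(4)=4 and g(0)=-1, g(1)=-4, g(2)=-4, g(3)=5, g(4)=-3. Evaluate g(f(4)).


-3


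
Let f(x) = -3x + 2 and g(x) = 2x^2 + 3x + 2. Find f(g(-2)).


g(-2) = 4
f(4) = -10

-10


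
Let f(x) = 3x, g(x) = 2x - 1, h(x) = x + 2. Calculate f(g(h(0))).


h(0) = 2
g(2) = 3
f(3) = 9

9


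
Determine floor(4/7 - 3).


4/7 = 0.5714
0.5714 - 3 = -2.4286
floor(-2.4286) = -3

-3


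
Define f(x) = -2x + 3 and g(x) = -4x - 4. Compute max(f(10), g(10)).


-17


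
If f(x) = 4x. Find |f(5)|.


f(5) = 20
|20| = 20

20


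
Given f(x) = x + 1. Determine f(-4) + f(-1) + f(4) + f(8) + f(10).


f(-4) = -3
f(-1) = 0
f(4) = 5
f(8) = 9
f(10) = 11
Sum = 22

22


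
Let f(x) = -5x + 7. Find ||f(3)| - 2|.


6


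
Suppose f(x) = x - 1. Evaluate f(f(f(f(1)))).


-3


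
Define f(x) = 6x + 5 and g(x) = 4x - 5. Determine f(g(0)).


-25


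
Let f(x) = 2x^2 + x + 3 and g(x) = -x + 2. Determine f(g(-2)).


39


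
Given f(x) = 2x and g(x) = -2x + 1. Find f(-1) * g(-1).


f(-1) = -2
g(-1) = 3
Product = -6

-6


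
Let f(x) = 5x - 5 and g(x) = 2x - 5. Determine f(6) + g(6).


32


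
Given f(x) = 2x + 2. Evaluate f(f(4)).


f(4) = 10
f(10) = 22

22


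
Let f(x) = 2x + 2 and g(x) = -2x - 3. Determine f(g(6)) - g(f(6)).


f(g(6)) = -28
g(f(6)) = -31
Difference = 3

3


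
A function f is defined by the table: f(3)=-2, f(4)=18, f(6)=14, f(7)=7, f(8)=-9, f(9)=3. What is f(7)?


Reading from the table at x = 7

7


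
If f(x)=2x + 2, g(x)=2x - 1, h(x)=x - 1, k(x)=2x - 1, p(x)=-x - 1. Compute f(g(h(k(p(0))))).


p(0) = -1
k(-1) = -3
h(-3) = -4
g(-4) = -9
f(-9) = -16

-16


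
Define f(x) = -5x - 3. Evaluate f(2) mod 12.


f(2) = -13
-13 mod 12 = 11

11


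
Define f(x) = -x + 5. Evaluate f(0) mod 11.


5


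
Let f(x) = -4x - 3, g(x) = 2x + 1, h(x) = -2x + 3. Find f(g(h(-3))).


h(-3) = 9
g(9) = 19
f(19) = -79

-79


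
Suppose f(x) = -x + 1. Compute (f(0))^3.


f(0) = 1
(1)^3 = 1

1


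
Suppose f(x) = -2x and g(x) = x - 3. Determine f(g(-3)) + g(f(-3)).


f(g(-3)) = 12
g(f(-3)) = 3
Sum = 15

15


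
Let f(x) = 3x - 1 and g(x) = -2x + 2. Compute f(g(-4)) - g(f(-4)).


1


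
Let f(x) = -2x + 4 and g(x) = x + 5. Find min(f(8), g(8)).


-12


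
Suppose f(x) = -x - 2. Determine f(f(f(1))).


f(1) = -3
f(-3) = 1
f(1) = -3

-3


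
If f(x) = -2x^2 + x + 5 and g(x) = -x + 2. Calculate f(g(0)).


-1


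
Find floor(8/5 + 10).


8/5 = 1.6
1.6 + 10 = 11.6
floor(11.6) = 11

11


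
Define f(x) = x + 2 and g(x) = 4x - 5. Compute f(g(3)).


g(3) = 7
f(7) = 9

9


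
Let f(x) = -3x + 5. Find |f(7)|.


f(7) = -16
|-16| = 16

16


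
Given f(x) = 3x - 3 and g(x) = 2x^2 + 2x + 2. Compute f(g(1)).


g(1) = 6
f(6) = 15

15


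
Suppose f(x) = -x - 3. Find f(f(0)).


0


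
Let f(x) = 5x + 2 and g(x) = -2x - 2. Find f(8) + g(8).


24


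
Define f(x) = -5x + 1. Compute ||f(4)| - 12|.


f(4) = -19
|-19| = 19
|19 - 12| = 7

7


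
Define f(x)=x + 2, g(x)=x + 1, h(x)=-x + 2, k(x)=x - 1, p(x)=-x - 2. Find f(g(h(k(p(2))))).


10


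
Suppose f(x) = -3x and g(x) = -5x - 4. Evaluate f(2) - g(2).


8


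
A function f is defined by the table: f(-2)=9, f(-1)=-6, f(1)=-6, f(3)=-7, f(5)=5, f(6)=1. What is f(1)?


Reading from the table at x = 1

-6


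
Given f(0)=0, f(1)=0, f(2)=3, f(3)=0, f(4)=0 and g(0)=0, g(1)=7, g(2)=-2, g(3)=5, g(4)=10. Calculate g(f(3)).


f(3) = 0
g(0) = 0

0


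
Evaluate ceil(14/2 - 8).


14/2 = 7
7 - 8 = -1
ceil(-1) = -1

-1


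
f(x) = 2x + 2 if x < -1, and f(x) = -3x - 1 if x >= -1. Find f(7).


7 satisfies x >= -1
f(7) = -22

-22


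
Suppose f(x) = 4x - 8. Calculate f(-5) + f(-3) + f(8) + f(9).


f(-5) = -28
f(-3) = -20
f(8) = 24
f(9) = 28
Sum = 4

4


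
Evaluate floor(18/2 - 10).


-1


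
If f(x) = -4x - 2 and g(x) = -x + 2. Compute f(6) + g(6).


-30


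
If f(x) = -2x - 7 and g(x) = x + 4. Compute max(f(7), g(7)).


f(7) = -21
g(7) = 11
max = 11

11


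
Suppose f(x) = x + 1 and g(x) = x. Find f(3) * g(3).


f(3) = 4
g(3) = 3
Product = 12

12


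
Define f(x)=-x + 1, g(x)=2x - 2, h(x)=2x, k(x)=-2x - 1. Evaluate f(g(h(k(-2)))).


k(-2) = 3
h(3) = 6
g(6) = 10
f(10) = -9

-9


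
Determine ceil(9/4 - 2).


1


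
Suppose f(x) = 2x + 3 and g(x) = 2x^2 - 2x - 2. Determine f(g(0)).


g(0) = -2
f(-2) = -1

-1


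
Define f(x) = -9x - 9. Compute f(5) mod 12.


f(5) = -54
-54 mod 12 = 6

6


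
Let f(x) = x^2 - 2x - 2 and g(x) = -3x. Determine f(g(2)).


g(2) = -6
f(-6) = 1*(-6)^2 - 2*(-6) - 2 = 46

46


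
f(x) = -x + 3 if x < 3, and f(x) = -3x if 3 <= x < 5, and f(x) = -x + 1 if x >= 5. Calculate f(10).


10 satisfies x >= 5
f(10) = -9

-9


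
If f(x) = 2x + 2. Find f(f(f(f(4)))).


94


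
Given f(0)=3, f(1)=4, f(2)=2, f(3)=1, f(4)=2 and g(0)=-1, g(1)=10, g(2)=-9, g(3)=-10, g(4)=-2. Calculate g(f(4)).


f(4) = 2
g(2) = -9

-9


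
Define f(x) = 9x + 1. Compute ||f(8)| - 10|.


f(8) = 73
|73| = 73
|73 - 10| = 63

63


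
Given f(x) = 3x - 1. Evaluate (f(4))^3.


f(4) = 11
(11)^3 = 1331

1331


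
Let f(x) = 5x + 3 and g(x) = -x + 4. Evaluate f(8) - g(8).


f(8) = 43
g(8) = -4
Difference = 47

47


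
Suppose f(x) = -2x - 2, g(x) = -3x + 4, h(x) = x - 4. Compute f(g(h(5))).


h(5) = 1
g(1) = 1
f(1) = -4

-4


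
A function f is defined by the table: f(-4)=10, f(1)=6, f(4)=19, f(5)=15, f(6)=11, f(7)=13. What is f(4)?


Reading from the table at x = 4

19


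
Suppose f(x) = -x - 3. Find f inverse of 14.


-17


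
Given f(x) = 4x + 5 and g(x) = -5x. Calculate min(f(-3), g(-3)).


f(-3) = -7
g(-3) = 15
min = -7

-7


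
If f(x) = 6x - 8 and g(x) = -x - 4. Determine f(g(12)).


g(12) = -16
f(-16) = -104

-104


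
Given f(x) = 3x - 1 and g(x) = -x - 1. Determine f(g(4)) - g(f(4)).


-4


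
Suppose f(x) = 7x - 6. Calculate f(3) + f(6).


f(3) = 15
f(6) = 36
Sum = 51

51


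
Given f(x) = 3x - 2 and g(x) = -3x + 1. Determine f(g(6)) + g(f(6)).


f(g(6)) = -53
g(f(6)) = -47
Sum = -100

-100


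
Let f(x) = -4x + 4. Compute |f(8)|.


f(8) = -28
|-28| = 28

28


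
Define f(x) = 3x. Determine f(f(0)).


f(0) = 0
f(0) = 0

0


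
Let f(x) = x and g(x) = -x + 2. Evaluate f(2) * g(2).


f(2) = 2
g(2) = 0
Product = 0

0


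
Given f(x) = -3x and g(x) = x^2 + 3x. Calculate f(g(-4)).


g(-4) = 4
f(4) = -12

-12


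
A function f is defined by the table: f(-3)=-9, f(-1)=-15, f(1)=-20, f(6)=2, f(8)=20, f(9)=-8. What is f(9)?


Reading from the table at x = 9

-8


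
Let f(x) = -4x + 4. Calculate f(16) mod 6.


f(16) = -60
-60 mod 6 = 0

0


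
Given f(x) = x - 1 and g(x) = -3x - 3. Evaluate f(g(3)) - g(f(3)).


-4


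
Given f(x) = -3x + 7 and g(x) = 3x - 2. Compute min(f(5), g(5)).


f(5) = -8
g(5) = 13
min = -8

-8


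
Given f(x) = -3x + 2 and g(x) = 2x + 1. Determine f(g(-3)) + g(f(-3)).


f(g(-3)) = 17
g(f(-3)) = 23
Sum = 40

40


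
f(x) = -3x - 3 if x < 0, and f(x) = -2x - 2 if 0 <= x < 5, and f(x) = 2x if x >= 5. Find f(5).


5 satisfies x >= 5
f(5) = 10

10


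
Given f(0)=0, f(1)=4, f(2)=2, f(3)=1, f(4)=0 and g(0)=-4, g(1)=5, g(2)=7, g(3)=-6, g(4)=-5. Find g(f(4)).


f(4) = 0
g(0) = -4

-4


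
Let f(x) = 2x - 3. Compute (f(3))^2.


f(3) = 3
(3)^2 = 9

9


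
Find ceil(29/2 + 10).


25


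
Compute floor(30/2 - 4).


30/2 = 15
15 - 4 = 11
floor(11) = 11

11


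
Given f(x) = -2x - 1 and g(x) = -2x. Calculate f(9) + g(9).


f(9) = -19
g(9) = -18
Sum = -37

-37


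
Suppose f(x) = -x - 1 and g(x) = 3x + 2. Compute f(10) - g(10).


f(10) = -11
g(10) = 32
Difference = -43

-43


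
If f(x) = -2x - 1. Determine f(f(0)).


f(0) = -1
f(-1) = 1

1


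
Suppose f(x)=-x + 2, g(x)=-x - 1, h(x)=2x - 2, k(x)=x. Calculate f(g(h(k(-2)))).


k(-2) = -2
h(-2) = -6
g(-6) = 5
f(5) = -3

-3


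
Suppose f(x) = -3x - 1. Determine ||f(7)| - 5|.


17


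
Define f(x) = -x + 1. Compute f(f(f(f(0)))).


f(0) = 1
f(1) = 0
f(0) = 1
f(1) = 0

0


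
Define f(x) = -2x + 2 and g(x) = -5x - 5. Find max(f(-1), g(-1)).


f(-1) = 4
g(-1) = 0
max = 4

4


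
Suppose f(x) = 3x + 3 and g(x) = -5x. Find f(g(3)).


g(3) = -15
f(-15) = -42

-42


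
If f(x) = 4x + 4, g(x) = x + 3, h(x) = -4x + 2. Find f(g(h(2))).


h(2) = -6
g(-6) = -3
f(-3) = -8

-8


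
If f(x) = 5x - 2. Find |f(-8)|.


f(-8) = -42
|-42| = 42

42


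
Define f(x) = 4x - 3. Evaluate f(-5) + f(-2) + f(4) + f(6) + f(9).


f(-5) = -23
f(-2) = -11
f(4) = 13
f(6) = 21
f(9) = 33
Sum = 33

33


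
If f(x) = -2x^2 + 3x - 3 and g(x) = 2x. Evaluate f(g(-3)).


g(-3) = -6
f(-6) = (-2)*(-6)^2 + 3*(-6) - 3 = -93

-93


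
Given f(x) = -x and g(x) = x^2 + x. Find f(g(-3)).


g(-3) = 6
f(6) = -6

-6


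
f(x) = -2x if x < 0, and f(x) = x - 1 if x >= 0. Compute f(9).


8


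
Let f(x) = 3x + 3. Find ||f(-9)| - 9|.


f(-9) = -24
|-24| = 24
|24 - 9| = 15

15


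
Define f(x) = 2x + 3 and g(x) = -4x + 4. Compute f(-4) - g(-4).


f(-4) = -5
g(-4) = 20
Difference = -25

-25


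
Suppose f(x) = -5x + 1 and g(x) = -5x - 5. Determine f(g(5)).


g(5) = -30
f(-30) = 151

151


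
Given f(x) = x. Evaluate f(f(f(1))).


f(1) = 1
f(1) = 1
f(1) = 1

1


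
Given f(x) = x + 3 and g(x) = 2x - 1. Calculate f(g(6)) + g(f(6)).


f(g(6)) = 14
g(f(6)) = 17
Sum = 31

31


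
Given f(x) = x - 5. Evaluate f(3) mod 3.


f(3) = -2
-2 mod 3 = 1

1


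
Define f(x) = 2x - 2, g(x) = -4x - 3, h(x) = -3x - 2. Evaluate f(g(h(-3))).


h(-3) = 7
g(7) = -31
f(-31) = -64

-64


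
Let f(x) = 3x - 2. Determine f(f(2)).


f(2) = 4
f(4) = 10

10


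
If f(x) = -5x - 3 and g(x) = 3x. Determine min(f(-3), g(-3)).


f(-3) = 12
g(-3) = -9
min = -9

-9


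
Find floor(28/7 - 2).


28/7 = 4
4 - 2 = 2
floor(2) = 2

2


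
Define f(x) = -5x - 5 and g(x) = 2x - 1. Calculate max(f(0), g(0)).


f(0) = -5
g(0) = -1
max = -1

-1


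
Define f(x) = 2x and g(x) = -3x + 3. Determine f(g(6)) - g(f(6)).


f(g(6)) = -30
g(f(6)) = -33
Difference = 3

3


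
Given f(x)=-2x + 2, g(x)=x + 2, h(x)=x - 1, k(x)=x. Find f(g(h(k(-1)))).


k(-1) = -1
h(-1) = -2
g(-2) = 0
f(0) = 2

2


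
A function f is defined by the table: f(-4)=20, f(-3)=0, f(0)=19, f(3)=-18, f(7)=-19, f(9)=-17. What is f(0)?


Reading from the table at x = 0

19


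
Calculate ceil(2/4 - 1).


2/4 = 0.5
0.5 - 1 = -0.5
ceil(-0.5) = 0

0


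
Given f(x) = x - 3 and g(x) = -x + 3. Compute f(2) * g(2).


f(2) = -1
g(2) = 1
Product = -1

-1


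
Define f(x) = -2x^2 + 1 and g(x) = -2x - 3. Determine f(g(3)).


g(3) = -9
f(-9) = (-2)*(-9)^2 + 1 = -161

-161


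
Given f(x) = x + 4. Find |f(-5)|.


f(-5) = -1
|-1| = 1

1


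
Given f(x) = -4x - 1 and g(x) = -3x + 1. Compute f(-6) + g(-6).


42


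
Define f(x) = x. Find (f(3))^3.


f(3) = 3
(3)^3 = 27

27


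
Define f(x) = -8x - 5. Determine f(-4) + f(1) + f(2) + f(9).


f(-4) = 27
f(1) = -13
f(2) = -21
f(9) = -77
Sum = -84

-84


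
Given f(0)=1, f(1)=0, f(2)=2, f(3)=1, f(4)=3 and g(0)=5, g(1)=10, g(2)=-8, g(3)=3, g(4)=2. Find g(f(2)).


f(2) = 2
g(2) = -8

-8


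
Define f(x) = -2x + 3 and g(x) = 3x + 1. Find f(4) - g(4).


-18


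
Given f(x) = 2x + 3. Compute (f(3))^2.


f(3) = 9
(9)^2 = 81

81


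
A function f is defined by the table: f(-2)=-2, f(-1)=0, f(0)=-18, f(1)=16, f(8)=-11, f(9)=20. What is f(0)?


Reading from the table at x = 0

-18


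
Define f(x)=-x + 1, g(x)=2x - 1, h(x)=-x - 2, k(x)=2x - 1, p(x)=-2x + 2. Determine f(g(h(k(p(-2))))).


p(-2) = 6
k(6) = 11
h(11) = -13
g(-13) = -27
f(-27) = 28

28


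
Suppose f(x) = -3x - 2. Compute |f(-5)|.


13


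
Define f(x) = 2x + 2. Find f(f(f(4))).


f(4) = 10
f(10) = 22
f(22) = 46

46


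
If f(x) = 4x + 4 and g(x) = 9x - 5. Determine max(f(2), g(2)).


f(2) = 12
g(2) = 13
max = 13

13


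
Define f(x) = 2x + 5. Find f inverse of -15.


Solve 2x + 5 = -15
x = (-15 - 5) / 2 = -10

-10


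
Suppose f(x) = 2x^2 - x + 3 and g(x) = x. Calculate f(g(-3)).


g(-3) = -3
f(-3) = 2*(-3)^2 - 1*(-3) + 3 = 24

24


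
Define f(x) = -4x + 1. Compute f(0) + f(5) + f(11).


f(0) = 1
f(5) = -19
f(11) = -43
Sum = -61

-61


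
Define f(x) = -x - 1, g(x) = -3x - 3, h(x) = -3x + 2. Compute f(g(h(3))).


h(3) = -7
g(-7) = 18
f(18) = -19

-19


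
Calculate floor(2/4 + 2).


2/4 = 0.5
0.5 + 2 = 2.5
floor(2.5) = 2

2


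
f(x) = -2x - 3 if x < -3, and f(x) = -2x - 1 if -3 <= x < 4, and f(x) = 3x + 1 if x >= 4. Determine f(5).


16


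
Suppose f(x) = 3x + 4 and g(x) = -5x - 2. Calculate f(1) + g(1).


0


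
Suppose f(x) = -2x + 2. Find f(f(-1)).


-6


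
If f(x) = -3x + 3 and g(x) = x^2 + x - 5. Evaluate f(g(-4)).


g(-4) = 7
f(7) = -18

-18


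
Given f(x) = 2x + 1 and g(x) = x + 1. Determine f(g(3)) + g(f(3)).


f(g(3)) = 9
g(f(3)) = 8
Sum = 17

17


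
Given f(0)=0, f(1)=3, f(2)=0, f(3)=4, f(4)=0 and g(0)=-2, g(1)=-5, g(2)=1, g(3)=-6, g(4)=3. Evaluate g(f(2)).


f(2) = 0
g(0) = -2

-2


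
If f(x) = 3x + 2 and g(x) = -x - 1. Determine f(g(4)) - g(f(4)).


f(g(4)) = -13
g(f(4)) = -15
Difference = 2

2


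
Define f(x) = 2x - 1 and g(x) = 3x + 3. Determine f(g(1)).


g(1) = 6
f(6) = 11

11


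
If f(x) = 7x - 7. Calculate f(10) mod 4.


f(10) = 63
63 mod 4 = 3

3


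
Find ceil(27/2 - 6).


27/2 = 13.5
13.5 - 6 = 7.5
ceil(7.5) = 8

8


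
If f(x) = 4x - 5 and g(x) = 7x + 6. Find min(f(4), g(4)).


f(4) = 11
g(4) = 34
min = 11

11


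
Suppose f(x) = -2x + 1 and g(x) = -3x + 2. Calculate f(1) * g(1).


f(1) = -1
g(1) = -1
Product = 1

1


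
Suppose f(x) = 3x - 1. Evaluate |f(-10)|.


f(-10) = -31
|-31| = 31

31


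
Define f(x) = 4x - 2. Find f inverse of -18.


Solve 4x - 2 = -18
x = (-18 + 2) / 4 = -4

-4


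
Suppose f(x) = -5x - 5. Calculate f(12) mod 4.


f(12) = -65
-65 mod 4 = 3

3


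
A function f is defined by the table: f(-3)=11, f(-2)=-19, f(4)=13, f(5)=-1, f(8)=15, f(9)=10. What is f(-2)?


-19


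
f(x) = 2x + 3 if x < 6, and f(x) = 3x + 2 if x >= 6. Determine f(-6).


-9


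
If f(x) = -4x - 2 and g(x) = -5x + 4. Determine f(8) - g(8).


f(8) = -34
g(8) = -36
Difference = 2

2


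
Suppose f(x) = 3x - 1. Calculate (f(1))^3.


f(1) = 2
(2)^3 = 8

8


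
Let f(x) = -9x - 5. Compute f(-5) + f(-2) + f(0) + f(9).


-38


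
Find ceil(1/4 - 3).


1/4 = 0.25
0.25 - 3 = -2.75
ceil(-2.75) = -2

-2


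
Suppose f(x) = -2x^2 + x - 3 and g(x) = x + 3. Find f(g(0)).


g(0) = 3
f(3) = (-2)*(3)^2 + 1*(3) - 3 = -18

-18


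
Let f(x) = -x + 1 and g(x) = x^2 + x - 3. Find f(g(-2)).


g(-2) = -1
f(-1) = 2

2


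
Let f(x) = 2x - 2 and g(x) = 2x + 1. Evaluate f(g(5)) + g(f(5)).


f(g(5)) = 20
g(f(5)) = 17
Sum = 37

37


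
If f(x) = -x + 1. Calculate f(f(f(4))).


f(4) = -3
f(-3) = 4
f(4) = -3

-3


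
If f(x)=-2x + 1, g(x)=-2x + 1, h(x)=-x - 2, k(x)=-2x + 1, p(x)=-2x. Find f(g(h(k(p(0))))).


p(0) = 0
k(0) = 1
h(1) = -3
g(-3) = 7
f(7) = -13

-13


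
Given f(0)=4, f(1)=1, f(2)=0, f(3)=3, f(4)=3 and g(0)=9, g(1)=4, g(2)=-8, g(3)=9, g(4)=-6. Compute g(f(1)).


4


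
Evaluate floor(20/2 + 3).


20/2 = 10
10 + 3 = 13
floor(13) = 13

13


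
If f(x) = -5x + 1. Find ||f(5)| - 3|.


f(5) = -24
|-24| = 24
|24 - 3| = 21

21


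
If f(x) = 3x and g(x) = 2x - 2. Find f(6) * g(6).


f(6) = 18
g(6) = 10
Product = 180

180


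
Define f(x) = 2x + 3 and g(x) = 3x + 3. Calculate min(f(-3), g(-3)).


f(-3) = -3
g(-3) = -6
min = -6

-6


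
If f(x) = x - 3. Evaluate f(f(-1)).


-7


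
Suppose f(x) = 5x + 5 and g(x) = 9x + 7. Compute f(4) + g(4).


f(4) = 25
g(4) = 43
Sum = 68

68


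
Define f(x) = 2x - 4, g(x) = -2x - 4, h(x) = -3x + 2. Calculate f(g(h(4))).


h(4) = -10
g(-10) = 16
f(16) = 28

28


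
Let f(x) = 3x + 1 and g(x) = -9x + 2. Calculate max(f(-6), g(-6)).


f(-6) = -17
g(-6) = 56
max = 56

56


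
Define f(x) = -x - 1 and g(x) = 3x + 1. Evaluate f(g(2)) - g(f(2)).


0


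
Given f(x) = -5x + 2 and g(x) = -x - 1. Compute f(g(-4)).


g(-4) = 3
f(3) = -13

-13


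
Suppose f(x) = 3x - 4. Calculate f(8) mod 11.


9


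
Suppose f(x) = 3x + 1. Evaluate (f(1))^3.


f(1) = 4
(4)^3 = 64

64


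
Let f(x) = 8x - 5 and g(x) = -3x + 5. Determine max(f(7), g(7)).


f(7) = 51
g(7) = -16
max = 51

51


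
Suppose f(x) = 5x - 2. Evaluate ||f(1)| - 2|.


1


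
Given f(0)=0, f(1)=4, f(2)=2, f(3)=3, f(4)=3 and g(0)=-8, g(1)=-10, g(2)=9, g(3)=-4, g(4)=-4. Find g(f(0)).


f(0) = 0
g(0) = -8

-8


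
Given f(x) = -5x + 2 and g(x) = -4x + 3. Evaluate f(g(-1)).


g(-1) = 7
f(7) = -33

-33


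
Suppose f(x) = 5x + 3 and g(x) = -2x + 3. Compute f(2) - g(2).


f(2) = 13
g(2) = -1
Difference = 14

14


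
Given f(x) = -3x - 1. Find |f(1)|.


f(1) = -4
|-4| = 4

4


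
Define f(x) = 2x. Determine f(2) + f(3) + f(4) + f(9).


f(2) = 4
f(3) = 6
f(4) = 8
f(9) = 18
Sum = 36

36


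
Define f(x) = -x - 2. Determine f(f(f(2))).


-4


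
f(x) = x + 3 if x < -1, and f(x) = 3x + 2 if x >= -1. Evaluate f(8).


8 satisfies x >= -1
f(8) = 26

26


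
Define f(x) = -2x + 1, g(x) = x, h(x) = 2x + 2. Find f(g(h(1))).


h(1) = 4
g(4) = 4
f(4) = -7

-7


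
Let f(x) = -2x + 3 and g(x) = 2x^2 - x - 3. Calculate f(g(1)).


g(1) = -2
f(-2) = 7

7


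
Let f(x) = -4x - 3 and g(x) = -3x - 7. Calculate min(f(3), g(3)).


f(3) = -15
g(3) = -16
min = -16

-16


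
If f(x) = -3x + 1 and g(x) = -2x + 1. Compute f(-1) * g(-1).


12


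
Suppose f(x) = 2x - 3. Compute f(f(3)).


f(3) = 3
f(3) = 3

3


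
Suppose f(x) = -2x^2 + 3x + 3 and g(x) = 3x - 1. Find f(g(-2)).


g(-2) = -7
f(-7) = (-2)*(-7)^2 + 3*(-7) + 3 = -116

-116


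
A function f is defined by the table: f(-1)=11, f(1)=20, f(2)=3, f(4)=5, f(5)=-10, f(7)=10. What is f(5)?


Reading from the table at x = 5

-10


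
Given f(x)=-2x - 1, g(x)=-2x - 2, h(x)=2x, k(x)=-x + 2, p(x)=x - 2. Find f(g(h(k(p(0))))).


p(0) = -2
k(-2) = 4
h(4) = 8
g(8) = -18
f(-18) = 35

35


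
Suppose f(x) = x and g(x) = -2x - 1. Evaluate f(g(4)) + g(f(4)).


f(g(4)) = -9
g(f(4)) = -9
Sum = -18

-18


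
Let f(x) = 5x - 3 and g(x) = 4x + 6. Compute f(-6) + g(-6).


f(-6) = -33
g(-6) = -18
Sum = -51

-51


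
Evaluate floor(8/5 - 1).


8/5 = 1.6
1.6 - 1 = 0.6
floor(0.6) = 0

0


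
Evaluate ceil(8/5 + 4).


8/5 = 1.6
1.6 + 4 = 5.6
ceil(5.6) = 6

6


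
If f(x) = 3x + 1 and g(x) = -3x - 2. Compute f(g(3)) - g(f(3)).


0


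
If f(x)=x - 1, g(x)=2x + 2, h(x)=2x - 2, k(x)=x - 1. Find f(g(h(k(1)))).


-3


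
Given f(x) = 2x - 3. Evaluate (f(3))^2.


f(3) = 3
(3)^2 = 9

9


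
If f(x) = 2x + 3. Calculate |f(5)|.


f(5) = 13
|13| = 13

13


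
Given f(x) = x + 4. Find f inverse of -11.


-15


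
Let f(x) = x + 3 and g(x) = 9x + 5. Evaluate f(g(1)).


g(1) = 14
f(14) = 17

17


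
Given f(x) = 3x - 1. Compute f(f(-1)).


-13


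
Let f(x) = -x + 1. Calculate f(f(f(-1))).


2


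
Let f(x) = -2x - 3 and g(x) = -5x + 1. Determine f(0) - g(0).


f(0) = -3
g(0) = 1
Difference = -4

-4


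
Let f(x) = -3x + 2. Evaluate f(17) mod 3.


2


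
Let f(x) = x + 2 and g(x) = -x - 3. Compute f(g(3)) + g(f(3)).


f(g(3)) = -4
g(f(3)) = -8
Sum = -12

-12


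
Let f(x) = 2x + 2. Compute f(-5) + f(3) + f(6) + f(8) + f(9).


f(-5) = -8
f(3) = 8
f(6) = 14
f(8) = 18
f(9) = 20
Sum = 52

52


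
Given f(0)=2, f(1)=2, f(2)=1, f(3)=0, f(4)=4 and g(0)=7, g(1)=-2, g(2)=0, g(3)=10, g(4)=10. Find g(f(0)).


f(0) = 2
g(2) = 0

0


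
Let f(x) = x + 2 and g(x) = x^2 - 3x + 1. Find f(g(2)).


g(2) = -1
f(-1) = 1

1


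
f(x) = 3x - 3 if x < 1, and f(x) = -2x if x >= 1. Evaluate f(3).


3 satisfies x >= 1
f(3) = -6

-6


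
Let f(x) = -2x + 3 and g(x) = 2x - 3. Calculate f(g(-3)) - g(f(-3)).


f(g(-3)) = 21
g(f(-3)) = 15
Difference = 6

6


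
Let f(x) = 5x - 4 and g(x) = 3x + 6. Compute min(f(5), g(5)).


f(5) = 21
g(5) = 21
min = 21

21


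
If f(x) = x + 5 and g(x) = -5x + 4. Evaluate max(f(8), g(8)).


f(8) = 13
g(8) = -36
max = 13

13


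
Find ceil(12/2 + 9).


12/2 = 6
6 + 9 = 15
ceil(15) = 15

15


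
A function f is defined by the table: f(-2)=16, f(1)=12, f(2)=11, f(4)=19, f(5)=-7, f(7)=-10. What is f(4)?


Reading from the table at x = 4

19


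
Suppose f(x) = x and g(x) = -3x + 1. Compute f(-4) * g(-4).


f(-4) = -4
g(-4) = 13
Product = -52

-52


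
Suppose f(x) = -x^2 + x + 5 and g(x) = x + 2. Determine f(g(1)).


g(1) = 3
f(3) = (-1)*(3)^2 + 1*(3) + 5 = -1

-1


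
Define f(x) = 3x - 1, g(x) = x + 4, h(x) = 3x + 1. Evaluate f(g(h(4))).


h(4) = 13
g(13) = 17
f(17) = 50

50


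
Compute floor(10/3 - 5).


-2


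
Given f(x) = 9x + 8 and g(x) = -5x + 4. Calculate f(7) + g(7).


40


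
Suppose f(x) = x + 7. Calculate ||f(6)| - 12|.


f(6) = 13
|13| = 13
|13 - 12| = 1

1


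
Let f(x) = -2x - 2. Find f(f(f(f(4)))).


f(4) = -10
f(-10) = 18
f(18) = -38
f(-38) = 74

74


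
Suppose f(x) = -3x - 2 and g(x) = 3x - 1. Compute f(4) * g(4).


f(4) = -14
g(4) = 11
Product = -154

-154


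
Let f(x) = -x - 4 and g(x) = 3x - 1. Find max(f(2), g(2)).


f(2) = -6
g(2) = 5
max = 5

5


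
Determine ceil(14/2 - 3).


4


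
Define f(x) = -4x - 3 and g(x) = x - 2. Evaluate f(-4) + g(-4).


f(-4) = 13
g(-4) = -6
Sum = 7

7


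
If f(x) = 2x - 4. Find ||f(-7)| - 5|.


f(-7) = -18
|-18| = 18
|18 - 5| = 13

13


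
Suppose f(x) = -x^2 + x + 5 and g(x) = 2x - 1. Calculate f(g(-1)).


g(-1) = -3
f(-3) = (-1)*(-3)^2 + 1*(-3) + 5 = -7

-7


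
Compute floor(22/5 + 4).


22/5 = 4.4
4.4 + 4 = 8.4
floor(8.4) = 8

8


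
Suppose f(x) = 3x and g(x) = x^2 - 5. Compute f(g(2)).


g(2) = -1
f(-1) = -3

-3


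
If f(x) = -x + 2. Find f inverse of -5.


Solve -x + 2 = -5
x = (-5 - 2) / (-1) = 7

7


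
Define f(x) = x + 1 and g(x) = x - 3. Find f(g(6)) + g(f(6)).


8


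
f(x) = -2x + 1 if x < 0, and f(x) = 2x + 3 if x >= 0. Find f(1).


1 satisfies x >= 0
f(1) = 5

5


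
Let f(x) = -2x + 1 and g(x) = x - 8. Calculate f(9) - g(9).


f(9) = -17
g(9) = 1
Difference = -18

-18


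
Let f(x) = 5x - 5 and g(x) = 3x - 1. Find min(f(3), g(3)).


f(3) = 10
g(3) = 8
min = 8

8


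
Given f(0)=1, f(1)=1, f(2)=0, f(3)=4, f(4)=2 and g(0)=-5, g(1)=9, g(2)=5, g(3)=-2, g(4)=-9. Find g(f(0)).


f(0) = 1
g(1) = 9

9


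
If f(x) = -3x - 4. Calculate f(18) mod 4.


f(18) = -58
-58 mod 4 = 2

2


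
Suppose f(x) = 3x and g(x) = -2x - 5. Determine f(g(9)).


g(9) = -23
f(-23) = -69

-69


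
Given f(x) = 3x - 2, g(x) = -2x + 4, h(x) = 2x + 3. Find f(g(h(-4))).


40


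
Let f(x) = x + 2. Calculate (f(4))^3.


f(4) = 6
(6)^3 = 216

216


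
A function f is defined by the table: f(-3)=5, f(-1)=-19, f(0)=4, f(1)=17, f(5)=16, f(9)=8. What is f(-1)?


Reading from the table at x = -1

-19


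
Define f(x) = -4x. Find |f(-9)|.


f(-9) = 36
|36| = 36

36


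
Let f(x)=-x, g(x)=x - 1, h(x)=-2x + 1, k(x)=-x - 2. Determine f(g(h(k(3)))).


k(3) = -5
h(-5) = 11
g(11) = 10
f(10) = -10

-10


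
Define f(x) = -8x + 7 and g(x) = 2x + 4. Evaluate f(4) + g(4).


f(4) = -25
g(4) = 12
Sum = -13

-13


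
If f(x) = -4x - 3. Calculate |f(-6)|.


21


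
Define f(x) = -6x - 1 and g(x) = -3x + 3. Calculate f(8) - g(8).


f(8) = -49
g(8) = -21
Difference = -28

-28


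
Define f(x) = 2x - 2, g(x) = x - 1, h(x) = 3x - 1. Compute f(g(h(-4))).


-30


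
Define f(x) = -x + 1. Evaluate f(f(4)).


f(4) = -3
f(-3) = 4

4


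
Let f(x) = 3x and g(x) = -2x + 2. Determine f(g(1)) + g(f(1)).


f(g(1)) = 0
g(f(1)) = -4
Sum = -4

-4


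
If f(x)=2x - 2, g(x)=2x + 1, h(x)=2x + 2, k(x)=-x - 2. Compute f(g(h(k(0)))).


k(0) = -2
h(-2) = -2
g(-2) = -3
f(-3) = -8

-8


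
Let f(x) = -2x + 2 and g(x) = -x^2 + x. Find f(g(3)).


g(3) = -6
f(-6) = 14

14


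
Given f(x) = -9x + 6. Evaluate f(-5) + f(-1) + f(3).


f(-5) = 51
f(-1) = 15
f(3) = -21
Sum = 45

45


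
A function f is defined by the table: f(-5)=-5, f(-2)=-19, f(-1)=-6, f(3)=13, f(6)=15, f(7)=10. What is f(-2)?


-19


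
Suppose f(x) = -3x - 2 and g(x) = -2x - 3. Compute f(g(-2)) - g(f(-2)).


f(g(-2)) = -5
g(f(-2)) = -11
Difference = 6

6


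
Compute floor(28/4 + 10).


28/4 = 7
7 + 10 = 17
floor(17) = 17

17


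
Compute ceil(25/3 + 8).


17


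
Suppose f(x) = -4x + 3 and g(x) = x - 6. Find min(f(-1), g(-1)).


f(-1) = 7
g(-1) = -7
min = -7

-7


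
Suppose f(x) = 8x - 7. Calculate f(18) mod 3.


f(18) = 137
137 mod 3 = 2

2


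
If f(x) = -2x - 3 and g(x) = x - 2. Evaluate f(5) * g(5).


f(5) = -13
g(5) = 3
Product = -39

-39


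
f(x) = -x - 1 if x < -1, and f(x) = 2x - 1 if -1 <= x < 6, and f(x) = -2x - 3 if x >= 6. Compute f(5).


5 satisfies -1 <= x < 6
f(5) = 9

9


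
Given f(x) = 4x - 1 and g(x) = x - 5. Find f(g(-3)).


g(-3) = -8
f(-8) = -33

-33


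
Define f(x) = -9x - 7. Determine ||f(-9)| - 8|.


f(-9) = 74
|74| = 74
|74 - 8| = 66

66


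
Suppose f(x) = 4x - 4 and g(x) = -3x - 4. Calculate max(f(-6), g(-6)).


14


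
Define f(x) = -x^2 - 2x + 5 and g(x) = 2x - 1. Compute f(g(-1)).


g(-1) = -3
f(-3) = (-1)*(-3)^2 - 2*(-3) + 5 = 2

2


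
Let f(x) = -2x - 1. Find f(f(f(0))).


f(0) = -1
f(-1) = 1
f(1) = -3

-3


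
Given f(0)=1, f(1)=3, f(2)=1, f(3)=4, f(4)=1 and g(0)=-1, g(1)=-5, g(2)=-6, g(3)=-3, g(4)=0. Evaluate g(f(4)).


f(4) = 1
g(1) = -5

-5


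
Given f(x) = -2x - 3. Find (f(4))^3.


f(4) = -11
(-11)^3 = -1331

-1331


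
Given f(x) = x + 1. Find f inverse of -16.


-17


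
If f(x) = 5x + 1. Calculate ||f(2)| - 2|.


9


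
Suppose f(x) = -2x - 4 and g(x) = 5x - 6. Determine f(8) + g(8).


f(8) = -20
g(8) = 34
Sum = 14

14


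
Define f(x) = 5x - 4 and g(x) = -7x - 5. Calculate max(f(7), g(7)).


f(7) = 31
g(7) = -54
max = 31

31


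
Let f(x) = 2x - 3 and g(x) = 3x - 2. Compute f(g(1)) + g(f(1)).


f(g(1)) = -1
g(f(1)) = -5
Sum = -6

-6


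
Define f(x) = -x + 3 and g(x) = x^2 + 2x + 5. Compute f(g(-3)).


-5


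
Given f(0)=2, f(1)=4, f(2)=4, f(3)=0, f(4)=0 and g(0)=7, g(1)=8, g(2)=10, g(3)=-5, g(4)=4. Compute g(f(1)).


f(1) = 4
g(4) = 4

4


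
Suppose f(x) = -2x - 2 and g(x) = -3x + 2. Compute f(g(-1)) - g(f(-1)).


f(g(-1)) = -12
g(f(-1)) = 2
Difference = -14

-14


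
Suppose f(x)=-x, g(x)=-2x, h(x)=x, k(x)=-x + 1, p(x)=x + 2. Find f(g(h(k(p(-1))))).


p(-1) = 1
k(1) = 0
h(0) = 0
g(0) = 0
f(0) = 0

0


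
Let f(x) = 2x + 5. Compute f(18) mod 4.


1


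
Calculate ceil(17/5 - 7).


-3


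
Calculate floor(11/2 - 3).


2


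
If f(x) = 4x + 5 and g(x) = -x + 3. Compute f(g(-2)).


g(-2) = 5
f(5) = 25

25


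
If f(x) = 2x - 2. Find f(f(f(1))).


f(1) = 0
f(0) = -2
f(-2) = -6

-6


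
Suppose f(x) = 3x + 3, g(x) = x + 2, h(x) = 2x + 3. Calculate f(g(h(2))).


h(2) = 7
g(7) = 9
f(9) = 30

30


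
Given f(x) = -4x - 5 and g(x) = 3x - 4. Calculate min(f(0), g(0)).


f(0) = -5
g(0) = -4
min = -5

-5


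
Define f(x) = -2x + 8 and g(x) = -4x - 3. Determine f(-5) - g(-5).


f(-5) = 18
g(-5) = 17
Difference = 1

1


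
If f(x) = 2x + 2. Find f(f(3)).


18


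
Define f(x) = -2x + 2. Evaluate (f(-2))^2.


f(-2) = 6
(6)^2 = 36

36


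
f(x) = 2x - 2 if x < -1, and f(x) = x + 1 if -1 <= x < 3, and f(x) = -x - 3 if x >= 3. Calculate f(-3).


-8


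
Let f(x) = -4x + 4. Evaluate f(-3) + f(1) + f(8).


-12


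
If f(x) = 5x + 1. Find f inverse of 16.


Solve 5x + 1 = 16
x = (16 - 1) / 5 = 3

3


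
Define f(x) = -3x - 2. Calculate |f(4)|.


f(4) = -14
|-14| = 14

14


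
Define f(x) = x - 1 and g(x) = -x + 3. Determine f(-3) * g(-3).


f(-3) = -4
g(-3) = 6
Product = -24

-24


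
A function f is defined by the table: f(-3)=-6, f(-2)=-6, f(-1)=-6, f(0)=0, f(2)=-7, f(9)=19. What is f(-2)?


Reading from the table at x = -2

-6


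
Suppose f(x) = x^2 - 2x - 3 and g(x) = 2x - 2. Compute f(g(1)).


g(1) = 0
f(0) = 1*(0)^2 - 2*(0) - 3 = -3

-3


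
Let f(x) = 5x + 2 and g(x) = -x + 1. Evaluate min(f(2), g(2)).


f(2) = 12
g(2) = -1
min = -1

-1


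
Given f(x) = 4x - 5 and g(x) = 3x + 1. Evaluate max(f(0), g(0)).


f(0) = -5
g(0) = 1
max = 1

1


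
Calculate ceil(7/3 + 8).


7/3 = 2.3333
2.3333 + 8 = 10.3333
ceil(10.3333) = 11

11


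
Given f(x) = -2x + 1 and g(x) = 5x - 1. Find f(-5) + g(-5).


f(-5) = 11
g(-5) = -26
Sum = -15

-15


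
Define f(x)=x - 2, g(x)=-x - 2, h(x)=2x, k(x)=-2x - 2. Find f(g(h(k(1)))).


k(1) = -4
h(-4) = -8
g(-8) = 6
f(6) = 4

4


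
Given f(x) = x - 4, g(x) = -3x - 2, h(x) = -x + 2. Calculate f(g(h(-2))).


h(-2) = 4
g(4) = -14
f(-14) = -18

-18


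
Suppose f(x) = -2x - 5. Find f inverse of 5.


Solve -2x - 5 = 5
x = (5 + 5) / (-2) = -5

-5


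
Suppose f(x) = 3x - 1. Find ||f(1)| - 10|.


f(1) = 2
|2| = 2
|2 - 10| = 8

8


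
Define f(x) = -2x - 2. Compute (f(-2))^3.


f(-2) = 2
(2)^3 = 8

8


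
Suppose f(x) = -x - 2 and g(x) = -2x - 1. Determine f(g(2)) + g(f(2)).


10


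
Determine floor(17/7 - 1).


17/7 = 2.4286
2.4286 - 1 = 1.4286
floor(1.4286) = 1

1


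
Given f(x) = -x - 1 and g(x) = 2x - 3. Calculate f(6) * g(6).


f(6) = -7
g(6) = 9
Product = -63

-63


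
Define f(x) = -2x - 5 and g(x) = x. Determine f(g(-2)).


g(-2) = -2
f(-2) = -1

-1


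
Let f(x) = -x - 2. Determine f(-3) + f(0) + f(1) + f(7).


f(-3) = 1
f(0) = -2
f(1) = -3
f(7) = -9
Sum = -13

-13


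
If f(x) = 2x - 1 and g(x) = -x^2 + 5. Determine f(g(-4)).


g(-4) = -11
f(-11) = -23

-23


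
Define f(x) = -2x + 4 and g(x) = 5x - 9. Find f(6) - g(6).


f(6) = -8
g(6) = 21
Difference = -29

-29


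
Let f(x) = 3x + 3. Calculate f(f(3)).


f(3) = 12
f(12) = 39

39


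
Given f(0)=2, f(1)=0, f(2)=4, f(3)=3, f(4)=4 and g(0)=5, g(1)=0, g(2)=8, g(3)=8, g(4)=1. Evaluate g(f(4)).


f(4) = 4
g(4) = 1

1


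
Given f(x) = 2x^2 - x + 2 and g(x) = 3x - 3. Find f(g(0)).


g(0) = -3
f(-3) = 2*(-3)^2 - 1*(-3) + 2 = 23

23


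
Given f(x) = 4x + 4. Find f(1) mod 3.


2


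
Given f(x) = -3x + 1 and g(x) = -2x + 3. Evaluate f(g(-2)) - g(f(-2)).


f(g(-2)) = -20
g(f(-2)) = -11
Difference = -9

-9


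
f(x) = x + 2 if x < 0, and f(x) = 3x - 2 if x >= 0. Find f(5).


5 satisfies x >= 0
f(5) = 13

13


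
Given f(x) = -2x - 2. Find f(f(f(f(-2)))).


-22


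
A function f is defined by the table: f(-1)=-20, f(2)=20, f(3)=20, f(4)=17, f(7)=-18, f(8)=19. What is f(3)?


Reading from the table at x = 3

20


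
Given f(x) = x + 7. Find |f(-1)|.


f(-1) = 6
|6| = 6

6


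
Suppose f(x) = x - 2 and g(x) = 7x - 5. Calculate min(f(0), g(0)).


f(0) = -2
g(0) = -5
min = -5

-5


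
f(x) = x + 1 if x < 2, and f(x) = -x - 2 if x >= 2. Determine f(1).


1 satisfies x < 2
f(1) = 2

2


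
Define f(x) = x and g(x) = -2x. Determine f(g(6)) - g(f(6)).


f(g(6)) = -12
g(f(6)) = -12
Difference = 0

0


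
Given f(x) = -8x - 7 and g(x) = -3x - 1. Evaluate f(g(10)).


241


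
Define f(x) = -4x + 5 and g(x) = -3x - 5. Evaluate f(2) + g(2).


f(2) = -3
g(2) = -11
Sum = -14

-14
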